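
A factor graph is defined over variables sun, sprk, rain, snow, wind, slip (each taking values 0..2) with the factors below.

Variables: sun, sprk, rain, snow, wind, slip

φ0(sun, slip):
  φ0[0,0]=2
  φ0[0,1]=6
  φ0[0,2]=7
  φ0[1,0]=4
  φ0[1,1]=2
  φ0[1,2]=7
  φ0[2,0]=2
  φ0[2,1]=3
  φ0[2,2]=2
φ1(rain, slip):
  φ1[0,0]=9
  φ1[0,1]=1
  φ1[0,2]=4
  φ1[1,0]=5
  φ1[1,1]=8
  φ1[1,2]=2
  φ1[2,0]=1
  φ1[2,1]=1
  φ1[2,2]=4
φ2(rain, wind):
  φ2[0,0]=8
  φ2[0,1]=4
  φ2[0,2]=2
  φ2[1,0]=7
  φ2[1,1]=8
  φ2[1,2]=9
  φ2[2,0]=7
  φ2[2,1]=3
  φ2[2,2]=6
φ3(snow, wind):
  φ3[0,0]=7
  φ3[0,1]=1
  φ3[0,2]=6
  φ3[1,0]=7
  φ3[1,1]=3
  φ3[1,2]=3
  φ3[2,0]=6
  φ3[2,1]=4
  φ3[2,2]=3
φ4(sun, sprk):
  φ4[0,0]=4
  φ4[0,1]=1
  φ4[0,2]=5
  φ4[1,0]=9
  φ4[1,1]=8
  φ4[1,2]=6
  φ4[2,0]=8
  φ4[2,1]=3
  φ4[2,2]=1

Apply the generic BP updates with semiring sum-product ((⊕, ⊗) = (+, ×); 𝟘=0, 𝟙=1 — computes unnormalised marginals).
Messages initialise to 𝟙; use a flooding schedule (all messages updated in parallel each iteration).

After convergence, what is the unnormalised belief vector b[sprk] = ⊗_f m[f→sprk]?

init: all messages = 𝟙 over 3 values
r1 m[φ0→sun] = [15, 13, 7]
r1 m[φ0→slip] = [8, 11, 16]
r1 m[φ1→rain] = [14, 15, 6]
r1 m[φ1→slip] = [15, 10, 10]
r1 m[φ2→rain] = [14, 24, 16]
r1 m[φ2→wind] = [22, 15, 17]
r1 m[φ3→snow] = [14, 13, 13]
r1 m[φ3→wind] = [20, 8, 12]
r1 m[φ4→sun] = [10, 23, 12]
r1 m[φ4→sprk] = [21, 12, 12]
r1 m[sun→φ0] = [1, 1, 1]
r1 m[sun→φ4] = [1, 1, 1]
r1 m[sprk→φ4] = [1, 1, 1]
r1 m[rain→φ1] = [1, 1, 1]
r1 m[rain→φ2] = [1, 1, 1]
r1 m[snow→φ3] = [1, 1, 1]
r1 m[wind→φ2] = [1, 1, 1]
r1 m[wind→φ3] = [1, 1, 1]
r1 m[slip→φ0] = [1, 1, 1]
r1 m[slip→φ1] = [1, 1, 1]
r2 m[φ0→sun] = [15, 13, 7]
r2 m[φ0→slip] = [8, 11, 16]
r2 m[φ1→rain] = [14, 15, 6]
r2 m[φ1→slip] = [15, 10, 10]
r2 m[φ2→rain] = [14, 24, 16]
r2 m[φ2→wind] = [22, 15, 17]
r2 m[φ3→snow] = [14, 13, 13]
r2 m[φ3→wind] = [20, 8, 12]
r2 m[φ4→sun] = [10, 23, 12]
r2 m[φ4→sprk] = [21, 12, 12]
r2 m[sun→φ0] = [10, 23, 12]
r2 m[sun→φ4] = [15, 13, 7]
r2 m[sprk→φ4] = [1, 1, 1]
r2 m[rain→φ1] = [14, 24, 16]
r2 m[rain→φ2] = [14, 15, 6]
r2 m[snow→φ3] = [1, 1, 1]
r2 m[wind→φ2] = [20, 8, 12]
r2 m[wind→φ3] = [22, 15, 17]
r2 m[slip→φ0] = [15, 10, 10]
r2 m[slip→φ1] = [8, 11, 16]
r3 m[φ0→sun] = [160, 150, 80]
r3 m[φ0→slip] = [136, 142, 255]
r3 m[φ1→rain] = [147, 160, 83]
r3 m[φ1→slip] = [262, 222, 168]
r3 m[φ2→rain] = [216, 312, 236]
r3 m[φ2→wind] = [259, 194, 199]
r3 m[φ3→snow] = [271, 250, 243]
r3 m[φ3→wind] = [20, 8, 12]
r3 m[φ4→sun] = [10, 23, 12]
r3 m[φ4→sprk] = [233, 140, 160]
r3 m[sun→φ0] = [10, 23, 12]
r3 m[sun→φ4] = [15, 13, 7]
r3 m[sprk→φ4] = [1, 1, 1]
r3 m[rain→φ1] = [14, 24, 16]
r3 m[rain→φ2] = [14, 15, 6]
r3 m[snow→φ3] = [1, 1, 1]
r3 m[wind→φ2] = [20, 8, 12]
r3 m[wind→φ3] = [22, 15, 17]
r3 m[slip→φ0] = [15, 10, 10]
r3 m[slip→φ1] = [8, 11, 16]
r4 m[φ0→sun] = [160, 150, 80]
r4 m[φ0→slip] = [136, 142, 255]
r4 m[φ1→rain] = [147, 160, 83]
r4 m[φ1→slip] = [262, 222, 168]
r4 m[φ2→rain] = [216, 312, 236]
r4 m[φ2→wind] = [259, 194, 199]
r4 m[φ3→snow] = [271, 250, 243]
r4 m[φ3→wind] = [20, 8, 12]
r4 m[φ4→sun] = [10, 23, 12]
r4 m[φ4→sprk] = [233, 140, 160]
r4 m[sun→φ0] = [10, 23, 12]
r4 m[sun→φ4] = [160, 150, 80]
r4 m[sprk→φ4] = [1, 1, 1]
r4 m[rain→φ1] = [216, 312, 236]
r4 m[rain→φ2] = [147, 160, 83]
r4 m[snow→φ3] = [1, 1, 1]
r4 m[wind→φ2] = [20, 8, 12]
r4 m[wind→φ3] = [259, 194, 199]
r4 m[slip→φ0] = [262, 222, 168]
r4 m[slip→φ1] = [136, 142, 255]
r5 m[φ0→sun] = [3032, 2668, 1526]
r5 m[φ0→slip] = [136, 142, 255]
r5 m[φ1→rain] = [2386, 2326, 1298]
r5 m[φ1→slip] = [3740, 2948, 2432]
r5 m[φ2→rain] = [216, 312, 236]
r5 m[φ2→wind] = [2877, 2117, 2232]
r5 m[φ3→snow] = [3201, 2992, 2927]
r5 m[φ3→wind] = [20, 8, 12]
r5 m[φ4→sun] = [10, 23, 12]
r5 m[φ4→sprk] = [2630, 1600, 1780]
r5 m[sun→φ0] = [10, 23, 12]
r5 m[sun→φ4] = [160, 150, 80]
r5 m[sprk→φ4] = [1, 1, 1]
r5 m[rain→φ1] = [216, 312, 236]
r5 m[rain→φ2] = [147, 160, 83]
r5 m[snow→φ3] = [1, 1, 1]
r5 m[wind→φ2] = [20, 8, 12]
r5 m[wind→φ3] = [259, 194, 199]
r5 m[slip→φ0] = [262, 222, 168]
r5 m[slip→φ1] = [136, 142, 255]
r6 m[φ0→sun] = [3032, 2668, 1526]
r6 m[φ0→slip] = [136, 142, 255]
r6 m[φ1→rain] = [2386, 2326, 1298]
r6 m[φ1→slip] = [3740, 2948, 2432]
r6 m[φ2→rain] = [216, 312, 236]
r6 m[φ2→wind] = [2877, 2117, 2232]
r6 m[φ3→snow] = [3201, 2992, 2927]
r6 m[φ3→wind] = [20, 8, 12]
r6 m[φ4→sun] = [10, 23, 12]
r6 m[φ4→sprk] = [2630, 1600, 1780]
r6 m[sun→φ0] = [10, 23, 12]
r6 m[sun→φ4] = [3032, 2668, 1526]
r6 m[sprk→φ4] = [1, 1, 1]
r6 m[rain→φ1] = [216, 312, 236]
r6 m[rain→φ2] = [2386, 2326, 1298]
r6 m[snow→φ3] = [1, 1, 1]
r6 m[wind→φ2] = [20, 8, 12]
r6 m[wind→φ3] = [2877, 2117, 2232]
r6 m[slip→φ0] = [3740, 2948, 2432]
r6 m[slip→φ1] = [136, 142, 255]
r7 m[φ0→sun] = [42192, 37880, 21188]
r7 m[φ0→slip] = [136, 142, 255]
r7 m[φ1→rain] = [2386, 2326, 1298]
r7 m[φ1→slip] = [3740, 2948, 2432]
r7 m[φ2→rain] = [216, 312, 236]
r7 m[φ2→wind] = [44456, 32046, 33494]
r7 m[φ3→snow] = [35648, 33186, 32426]
r7 m[φ3→wind] = [20, 8, 12]
r7 m[φ4→sun] = [10, 23, 12]
r7 m[φ4→sprk] = [48348, 28954, 32694]
r7 m[sun→φ0] = [10, 23, 12]
r7 m[sun→φ4] = [3032, 2668, 1526]
r7 m[sprk→φ4] = [1, 1, 1]
r7 m[rain→φ1] = [216, 312, 236]
r7 m[rain→φ2] = [2386, 2326, 1298]
r7 m[snow→φ3] = [1, 1, 1]
r7 m[wind→φ2] = [20, 8, 12]
r7 m[wind→φ3] = [2877, 2117, 2232]
r7 m[slip→φ0] = [3740, 2948, 2432]
r7 m[slip→φ1] = [136, 142, 255]
r8 m[φ0→sun] = [42192, 37880, 21188]
r8 m[φ0→slip] = [136, 142, 255]
r8 m[φ1→rain] = [2386, 2326, 1298]
r8 m[φ1→slip] = [3740, 2948, 2432]
r8 m[φ2→rain] = [216, 312, 236]
r8 m[φ2→wind] = [44456, 32046, 33494]
r8 m[φ3→snow] = [35648, 33186, 32426]
r8 m[φ3→wind] = [20, 8, 12]
r8 m[φ4→sun] = [10, 23, 12]
r8 m[φ4→sprk] = [48348, 28954, 32694]
r8 m[sun→φ0] = [10, 23, 12]
r8 m[sun→φ4] = [42192, 37880, 21188]
r8 m[sprk→φ4] = [1, 1, 1]
r8 m[rain→φ1] = [216, 312, 236]
r8 m[rain→φ2] = [2386, 2326, 1298]
r8 m[snow→φ3] = [1, 1, 1]
r8 m[wind→φ2] = [20, 8, 12]
r8 m[wind→φ3] = [44456, 32046, 33494]
r8 m[slip→φ0] = [3740, 2948, 2432]
r8 m[slip→φ1] = [136, 142, 255]
r9 m[φ0→sun] = [42192, 37880, 21188]
r9 m[φ0→slip] = [136, 142, 255]
r9 m[φ1→rain] = [2386, 2326, 1298]
r9 m[φ1→slip] = [3740, 2948, 2432]
r9 m[φ2→rain] = [216, 312, 236]
r9 m[φ2→wind] = [44456, 32046, 33494]
r9 m[φ3→snow] = [544202, 507812, 495402]
r9 m[φ3→wind] = [20, 8, 12]
r9 m[φ4→sun] = [10, 23, 12]
r9 m[φ4→sprk] = [679192, 408796, 459428]
r9 m[sun→φ0] = [10, 23, 12]
r9 m[sun→φ4] = [42192, 37880, 21188]
r9 m[sprk→φ4] = [1, 1, 1]
r9 m[rain→φ1] = [216, 312, 236]
r9 m[rain→φ2] = [2386, 2326, 1298]
r9 m[snow→φ3] = [1, 1, 1]
r9 m[wind→φ2] = [20, 8, 12]
r9 m[wind→φ3] = [44456, 32046, 33494]
r9 m[slip→φ0] = [3740, 2948, 2432]
r9 m[slip→φ1] = [136, 142, 255]
r10 m[φ0→sun] = [42192, 37880, 21188]
r10 m[φ0→slip] = [136, 142, 255]
r10 m[φ1→rain] = [2386, 2326, 1298]
r10 m[φ1→slip] = [3740, 2948, 2432]
r10 m[φ2→rain] = [216, 312, 236]
r10 m[φ2→wind] = [44456, 32046, 33494]
r10 m[φ3→snow] = [544202, 507812, 495402]
r10 m[φ3→wind] = [20, 8, 12]
r10 m[φ4→sun] = [10, 23, 12]
r10 m[φ4→sprk] = [679192, 408796, 459428]
r10 m[sun→φ0] = [10, 23, 12]
r10 m[sun→φ4] = [42192, 37880, 21188]
r10 m[sprk→φ4] = [1, 1, 1]
r10 m[rain→φ1] = [216, 312, 236]
r10 m[rain→φ2] = [2386, 2326, 1298]
r10 m[snow→φ3] = [1, 1, 1]
r10 m[wind→φ2] = [20, 8, 12]
r10 m[wind→φ3] = [44456, 32046, 33494]
r10 m[slip→φ0] = [3740, 2948, 2432]
r10 m[slip→φ1] = [136, 142, 255]
fixed point reached at round 10
b[sprk] = ⊗ incoming = [679192, 408796, 459428]

b[sprk] = [679192, 408796, 459428]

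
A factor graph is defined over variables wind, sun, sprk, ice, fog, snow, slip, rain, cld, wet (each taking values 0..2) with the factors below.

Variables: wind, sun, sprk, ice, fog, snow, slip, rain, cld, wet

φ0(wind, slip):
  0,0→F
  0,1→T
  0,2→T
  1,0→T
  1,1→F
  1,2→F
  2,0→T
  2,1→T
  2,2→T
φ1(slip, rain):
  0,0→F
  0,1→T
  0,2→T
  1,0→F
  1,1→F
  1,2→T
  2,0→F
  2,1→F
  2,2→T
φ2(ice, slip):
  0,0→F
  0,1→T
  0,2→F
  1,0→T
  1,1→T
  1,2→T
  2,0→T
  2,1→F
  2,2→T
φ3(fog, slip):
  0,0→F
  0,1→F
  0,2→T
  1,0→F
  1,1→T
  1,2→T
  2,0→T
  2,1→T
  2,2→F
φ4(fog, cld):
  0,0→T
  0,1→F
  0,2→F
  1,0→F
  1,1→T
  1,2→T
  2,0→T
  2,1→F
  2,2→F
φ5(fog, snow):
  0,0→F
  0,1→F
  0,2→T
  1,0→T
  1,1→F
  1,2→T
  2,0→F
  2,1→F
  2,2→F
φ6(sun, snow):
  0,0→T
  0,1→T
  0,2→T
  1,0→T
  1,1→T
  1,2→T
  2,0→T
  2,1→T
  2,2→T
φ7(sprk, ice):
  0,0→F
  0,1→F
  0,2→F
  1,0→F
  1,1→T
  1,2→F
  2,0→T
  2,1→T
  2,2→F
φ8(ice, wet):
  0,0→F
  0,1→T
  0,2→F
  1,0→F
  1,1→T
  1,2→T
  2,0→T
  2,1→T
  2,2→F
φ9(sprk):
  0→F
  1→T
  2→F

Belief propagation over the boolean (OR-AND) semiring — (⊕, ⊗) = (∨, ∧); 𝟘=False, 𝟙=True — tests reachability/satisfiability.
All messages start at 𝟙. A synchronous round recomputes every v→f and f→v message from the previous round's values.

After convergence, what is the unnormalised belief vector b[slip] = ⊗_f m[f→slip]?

init: all messages = 𝟙 over 3 values
r1 m[φ0→wind] = [T, T, T]
r1 m[φ0→slip] = [T, T, T]
r1 m[φ1→slip] = [T, T, T]
r1 m[φ1→rain] = [F, T, T]
r1 m[φ2→ice] = [T, T, T]
r1 m[φ2→slip] = [T, T, T]
r1 m[φ3→fog] = [T, T, T]
r1 m[φ3→slip] = [T, T, T]
r1 m[φ4→fog] = [T, T, T]
r1 m[φ4→cld] = [T, T, T]
r1 m[φ5→fog] = [T, T, F]
r1 m[φ5→snow] = [T, F, T]
r1 m[φ6→sun] = [T, T, T]
r1 m[φ6→snow] = [T, T, T]
r1 m[φ7→sprk] = [F, T, T]
r1 m[φ7→ice] = [T, T, F]
r1 m[φ8→ice] = [T, T, T]
r1 m[φ8→wet] = [T, T, T]
r1 m[φ9→sprk] = [F, T, F]
r1 m[wind→φ0] = [T, T, T]
r1 m[sun→φ6] = [T, T, T]
r1 m[sprk→φ7] = [T, T, T]
r1 m[sprk→φ9] = [T, T, T]
r1 m[ice→φ2] = [T, T, T]
r1 m[ice→φ7] = [T, T, T]
r1 m[ice→φ8] = [T, T, T]
r1 m[fog→φ3] = [T, T, T]
r1 m[fog→φ4] = [T, T, T]
r1 m[fog→φ5] = [T, T, T]
r1 m[snow→φ5] = [T, T, T]
r1 m[snow→φ6] = [T, T, T]
r1 m[slip→φ0] = [T, T, T]
r1 m[slip→φ1] = [T, T, T]
r1 m[slip→φ2] = [T, T, T]
r1 m[slip→φ3] = [T, T, T]
r1 m[rain→φ1] = [T, T, T]
r1 m[cld→φ4] = [T, T, T]
r1 m[wet→φ8] = [T, T, T]
r2 m[φ0→wind] = [T, T, T]
r2 m[φ0→slip] = [T, T, T]
r2 m[φ1→slip] = [T, T, T]
r2 m[φ1→rain] = [F, T, T]
r2 m[φ2→ice] = [T, T, T]
r2 m[φ2→slip] = [T, T, T]
r2 m[φ3→fog] = [T, T, T]
r2 m[φ3→slip] = [T, T, T]
r2 m[φ4→fog] = [T, T, T]
r2 m[φ4→cld] = [T, T, T]
r2 m[φ5→fog] = [T, T, F]
r2 m[φ5→snow] = [T, F, T]
r2 m[φ6→sun] = [T, T, T]
r2 m[φ6→snow] = [T, T, T]
r2 m[φ7→sprk] = [F, T, T]
r2 m[φ7→ice] = [T, T, F]
r2 m[φ8→ice] = [T, T, T]
r2 m[φ8→wet] = [T, T, T]
r2 m[φ9→sprk] = [F, T, F]
r2 m[wind→φ0] = [T, T, T]
r2 m[sun→φ6] = [T, T, T]
r2 m[sprk→φ7] = [F, T, F]
r2 m[sprk→φ9] = [F, T, T]
r2 m[ice→φ2] = [T, T, F]
r2 m[ice→φ7] = [T, T, T]
r2 m[ice→φ8] = [T, T, F]
r2 m[fog→φ3] = [T, T, F]
r2 m[fog→φ4] = [T, T, F]
r2 m[fog→φ5] = [T, T, T]
r2 m[snow→φ5] = [T, T, T]
r2 m[snow→φ6] = [T, F, T]
r2 m[slip→φ0] = [T, T, T]
r2 m[slip→φ1] = [T, T, T]
r2 m[slip→φ2] = [T, T, T]
r2 m[slip→φ3] = [T, T, T]
r2 m[rain→φ1] = [T, T, T]
r2 m[cld→φ4] = [T, T, T]
r2 m[wet→φ8] = [T, T, T]
r3 m[φ0→wind] = [T, T, T]
r3 m[φ0→slip] = [T, T, T]
r3 m[φ1→slip] = [T, T, T]
r3 m[φ1→rain] = [F, T, T]
r3 m[φ2→ice] = [T, T, T]
r3 m[φ2→slip] = [T, T, T]
r3 m[φ3→fog] = [T, T, T]
r3 m[φ3→slip] = [F, T, T]
r3 m[φ4→fog] = [T, T, T]
r3 m[φ4→cld] = [T, T, T]
r3 m[φ5→fog] = [T, T, F]
r3 m[φ5→snow] = [T, F, T]
r3 m[φ6→sun] = [T, T, T]
r3 m[φ6→snow] = [T, T, T]
r3 m[φ7→sprk] = [F, T, T]
r3 m[φ7→ice] = [F, T, F]
r3 m[φ8→ice] = [T, T, T]
r3 m[φ8→wet] = [F, T, T]
r3 m[φ9→sprk] = [F, T, F]
r3 m[wind→φ0] = [T, T, T]
r3 m[sun→φ6] = [T, T, T]
r3 m[sprk→φ7] = [F, T, F]
r3 m[sprk→φ9] = [F, T, T]
r3 m[ice→φ2] = [T, T, F]
r3 m[ice→φ7] = [T, T, T]
r3 m[ice→φ8] = [T, T, F]
r3 m[fog→φ3] = [T, T, F]
r3 m[fog→φ4] = [T, T, F]
r3 m[fog→φ5] = [T, T, T]
r3 m[snow→φ5] = [T, T, T]
r3 m[snow→φ6] = [T, F, T]
r3 m[slip→φ0] = [T, T, T]
r3 m[slip→φ1] = [T, T, T]
r3 m[slip→φ2] = [T, T, T]
r3 m[slip→φ3] = [T, T, T]
r3 m[rain→φ1] = [T, T, T]
r3 m[cld→φ4] = [T, T, T]
r3 m[wet→φ8] = [T, T, T]
r4 m[φ0→wind] = [T, T, T]
r4 m[φ0→slip] = [T, T, T]
r4 m[φ1→slip] = [T, T, T]
r4 m[φ1→rain] = [F, T, T]
r4 m[φ2→ice] = [T, T, T]
r4 m[φ2→slip] = [T, T, T]
r4 m[φ3→fog] = [T, T, T]
r4 m[φ3→slip] = [F, T, T]
r4 m[φ4→fog] = [T, T, T]
r4 m[φ4→cld] = [T, T, T]
r4 m[φ5→fog] = [T, T, F]
r4 m[φ5→snow] = [T, F, T]
r4 m[φ6→sun] = [T, T, T]
r4 m[φ6→snow] = [T, T, T]
r4 m[φ7→sprk] = [F, T, T]
r4 m[φ7→ice] = [F, T, F]
r4 m[φ8→ice] = [T, T, T]
r4 m[φ8→wet] = [F, T, T]
r4 m[φ9→sprk] = [F, T, F]
r4 m[wind→φ0] = [T, T, T]
r4 m[sun→φ6] = [T, T, T]
r4 m[sprk→φ7] = [F, T, F]
r4 m[sprk→φ9] = [F, T, T]
r4 m[ice→φ2] = [F, T, F]
r4 m[ice→φ7] = [T, T, T]
r4 m[ice→φ8] = [F, T, F]
r4 m[fog→φ3] = [T, T, F]
r4 m[fog→φ4] = [T, T, F]
r4 m[fog→φ5] = [T, T, T]
r4 m[snow→φ5] = [T, T, T]
r4 m[snow→φ6] = [T, F, T]
r4 m[slip→φ0] = [F, T, T]
r4 m[slip→φ1] = [F, T, T]
r4 m[slip→φ2] = [F, T, T]
r4 m[slip→φ3] = [T, T, T]
r4 m[rain→φ1] = [T, T, T]
r4 m[cld→φ4] = [T, T, T]
r4 m[wet→φ8] = [T, T, T]
r5 m[φ0→wind] = [T, F, T]
r5 m[φ0→slip] = [T, T, T]
r5 m[φ1→slip] = [T, T, T]
r5 m[φ1→rain] = [F, F, T]
r5 m[φ2→ice] = [T, T, T]
r5 m[φ2→slip] = [T, T, T]
r5 m[φ3→fog] = [T, T, T]
r5 m[φ3→slip] = [F, T, T]
r5 m[φ4→fog] = [T, T, T]
r5 m[φ4→cld] = [T, T, T]
r5 m[φ5→fog] = [T, T, F]
r5 m[φ5→snow] = [T, F, T]
r5 m[φ6→sun] = [T, T, T]
r5 m[φ6→snow] = [T, T, T]
r5 m[φ7→sprk] = [F, T, T]
r5 m[φ7→ice] = [F, T, F]
r5 m[φ8→ice] = [T, T, T]
r5 m[φ8→wet] = [F, T, T]
r5 m[φ9→sprk] = [F, T, F]
r5 m[wind→φ0] = [T, T, T]
r5 m[sun→φ6] = [T, T, T]
r5 m[sprk→φ7] = [F, T, F]
r5 m[sprk→φ9] = [F, T, T]
r5 m[ice→φ2] = [F, T, F]
r5 m[ice→φ7] = [T, T, T]
r5 m[ice→φ8] = [F, T, F]
r5 m[fog→φ3] = [T, T, F]
r5 m[fog→φ4] = [T, T, F]
r5 m[fog→φ5] = [T, T, T]
r5 m[snow→φ5] = [T, T, T]
r5 m[snow→φ6] = [T, F, T]
r5 m[slip→φ0] = [F, T, T]
r5 m[slip→φ1] = [F, T, T]
r5 m[slip→φ2] = [F, T, T]
r5 m[slip→φ3] = [T, T, T]
r5 m[rain→φ1] = [T, T, T]
r5 m[cld→φ4] = [T, T, T]
r5 m[wet→φ8] = [T, T, T]
r6 m[φ0→wind] = [T, F, T]
r6 m[φ0→slip] = [T, T, T]
r6 m[φ1→slip] = [T, T, T]
r6 m[φ1→rain] = [F, F, T]
r6 m[φ2→ice] = [T, T, T]
r6 m[φ2→slip] = [T, T, T]
r6 m[φ3→fog] = [T, T, T]
r6 m[φ3→slip] = [F, T, T]
r6 m[φ4→fog] = [T, T, T]
r6 m[φ4→cld] = [T, T, T]
r6 m[φ5→fog] = [T, T, F]
r6 m[φ5→snow] = [T, F, T]
r6 m[φ6→sun] = [T, T, T]
r6 m[φ6→snow] = [T, T, T]
r6 m[φ7→sprk] = [F, T, T]
r6 m[φ7→ice] = [F, T, F]
r6 m[φ8→ice] = [T, T, T]
r6 m[φ8→wet] = [F, T, T]
r6 m[φ9→sprk] = [F, T, F]
r6 m[wind→φ0] = [T, T, T]
r6 m[sun→φ6] = [T, T, T]
r6 m[sprk→φ7] = [F, T, F]
r6 m[sprk→φ9] = [F, T, T]
r6 m[ice→φ2] = [F, T, F]
r6 m[ice→φ7] = [T, T, T]
r6 m[ice→φ8] = [F, T, F]
r6 m[fog→φ3] = [T, T, F]
r6 m[fog→φ4] = [T, T, F]
r6 m[fog→φ5] = [T, T, T]
r6 m[snow→φ5] = [T, T, T]
r6 m[snow→φ6] = [T, F, T]
r6 m[slip→φ0] = [F, T, T]
r6 m[slip→φ1] = [F, T, T]
r6 m[slip→φ2] = [F, T, T]
r6 m[slip→φ3] = [T, T, T]
r6 m[rain→φ1] = [T, T, T]
r6 m[cld→φ4] = [T, T, T]
r6 m[wet→φ8] = [T, T, T]
fixed point reached at round 6
b[slip] = ⊗ incoming = [F, T, T]

b[slip] = [F, T, T]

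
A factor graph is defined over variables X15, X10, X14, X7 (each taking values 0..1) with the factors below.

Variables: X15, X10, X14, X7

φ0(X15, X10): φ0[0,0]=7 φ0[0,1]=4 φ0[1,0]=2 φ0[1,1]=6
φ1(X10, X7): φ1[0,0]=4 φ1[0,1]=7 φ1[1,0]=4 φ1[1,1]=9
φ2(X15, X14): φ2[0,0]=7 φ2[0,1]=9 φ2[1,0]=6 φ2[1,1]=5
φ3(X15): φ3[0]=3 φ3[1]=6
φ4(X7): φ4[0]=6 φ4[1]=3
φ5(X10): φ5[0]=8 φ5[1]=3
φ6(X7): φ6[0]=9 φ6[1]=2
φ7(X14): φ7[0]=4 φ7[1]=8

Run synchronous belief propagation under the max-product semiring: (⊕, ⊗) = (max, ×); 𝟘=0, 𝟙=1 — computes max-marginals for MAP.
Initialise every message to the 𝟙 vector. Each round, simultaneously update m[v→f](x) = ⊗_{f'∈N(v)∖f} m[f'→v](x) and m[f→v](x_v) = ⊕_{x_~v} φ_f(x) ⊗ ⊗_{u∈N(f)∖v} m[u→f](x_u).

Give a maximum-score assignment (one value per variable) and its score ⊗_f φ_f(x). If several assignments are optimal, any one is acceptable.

init: all messages = 𝟙 over 2 values
r1 m[φ0→X15] = [7, 6]
r1 m[φ0→X10] = [7, 6]
r1 m[φ1→X10] = [7, 9]
r1 m[φ1→X7] = [4, 9]
r1 m[φ2→X15] = [9, 6]
r1 m[φ2→X14] = [7, 9]
r1 m[φ3→X15] = [3, 6]
r1 m[φ4→X7] = [6, 3]
r1 m[φ5→X10] = [8, 3]
r1 m[φ6→X7] = [9, 2]
r1 m[φ7→X14] = [4, 8]
r1 m[X15→φ0] = [1, 1]
r1 m[X15→φ2] = [1, 1]
r1 m[X15→φ3] = [1, 1]
r1 m[X10→φ0] = [1, 1]
r1 m[X10→φ1] = [1, 1]
r1 m[X10→φ5] = [1, 1]
r1 m[X14→φ2] = [1, 1]
r1 m[X14→φ7] = [1, 1]
r1 m[X7→φ1] = [1, 1]
r1 m[X7→φ4] = [1, 1]
r1 m[X7→φ6] = [1, 1]
r2 m[φ0→X15] = [7, 6]
r2 m[φ0→X10] = [7, 6]
r2 m[φ1→X10] = [7, 9]
r2 m[φ1→X7] = [4, 9]
r2 m[φ2→X15] = [9, 6]
r2 m[φ2→X14] = [7, 9]
r2 m[φ3→X15] = [3, 6]
r2 m[φ4→X7] = [6, 3]
r2 m[φ5→X10] = [8, 3]
r2 m[φ6→X7] = [9, 2]
r2 m[φ7→X14] = [4, 8]
r2 m[X15→φ0] = [27, 36]
r2 m[X15→φ2] = [21, 36]
r2 m[X15→φ3] = [63, 36]
r2 m[X10→φ0] = [56, 27]
r2 m[X10→φ1] = [56, 18]
r2 m[X10→φ5] = [49, 54]
r2 m[X14→φ2] = [4, 8]
r2 m[X14→φ7] = [7, 9]
r2 m[X7→φ1] = [54, 6]
r2 m[X7→φ4] = [36, 18]
r2 m[X7→φ6] = [24, 27]
r3 m[φ0→X15] = [392, 162]
r3 m[φ0→X10] = [189, 216]
r3 m[φ1→X10] = [216, 216]
r3 m[φ1→X7] = [224, 392]
r3 m[φ2→X15] = [72, 40]
r3 m[φ2→X14] = [216, 189]
r3 m[φ3→X15] = [3, 6]
r3 m[φ4→X7] = [6, 3]
r3 m[φ5→X10] = [8, 3]
r3 m[φ6→X7] = [9, 2]
r3 m[φ7→X14] = [4, 8]
r3 m[X15→φ0] = [27, 36]
r3 m[X15→φ2] = [21, 36]
r3 m[X15→φ3] = [63, 36]
r3 m[X10→φ0] = [56, 27]
r3 m[X10→φ1] = [56, 18]
r3 m[X10→φ5] = [49, 54]
r3 m[X14→φ2] = [4, 8]
r3 m[X14→φ7] = [7, 9]
r3 m[X7→φ1] = [54, 6]
r3 m[X7→φ4] = [36, 18]
r3 m[X7→φ6] = [24, 27]
r4 m[φ0→X15] = [392, 162]
r4 m[φ0→X10] = [189, 216]
r4 m[φ1→X10] = [216, 216]
r4 m[φ1→X7] = [224, 392]
r4 m[φ2→X15] = [72, 40]
r4 m[φ2→X14] = [216, 189]
r4 m[φ3→X15] = [3, 6]
r4 m[φ4→X7] = [6, 3]
r4 m[φ5→X10] = [8, 3]
r4 m[φ6→X7] = [9, 2]
r4 m[φ7→X14] = [4, 8]
r4 m[X15→φ0] = [216, 240]
r4 m[X15→φ2] = [1176, 972]
r4 m[X15→φ3] = [28224, 6480]
r4 m[X10→φ0] = [1728, 648]
r4 m[X10→φ1] = [1512, 648]
r4 m[X10→φ5] = [40824, 46656]
r4 m[X14→φ2] = [4, 8]
r4 m[X14→φ7] = [216, 189]
r4 m[X7→φ1] = [54, 6]
r4 m[X7→φ4] = [2016, 784]
r4 m[X7→φ6] = [1344, 1176]
r5 m[φ0→X15] = [12096, 3888]
r5 m[φ0→X10] = [1512, 1440]
r5 m[φ1→X10] = [216, 216]
r5 m[φ1→X7] = [6048, 10584]
r5 m[φ2→X15] = [72, 40]
r5 m[φ2→X14] = [8232, 10584]
r5 m[φ3→X15] = [3, 6]
r5 m[φ4→X7] = [6, 3]
r5 m[φ5→X10] = [8, 3]
r5 m[φ6→X7] = [9, 2]
r5 m[φ7→X14] = [4, 8]
r5 m[X15→φ0] = [216, 240]
r5 m[X15→φ2] = [1176, 972]
r5 m[X15→φ3] = [28224, 6480]
r5 m[X10→φ0] = [1728, 648]
r5 m[X10→φ1] = [1512, 648]
r5 m[X10→φ5] = [40824, 46656]
r5 m[X14→φ2] = [4, 8]
r5 m[X14→φ7] = [216, 189]
r5 m[X7→φ1] = [54, 6]
r5 m[X7→φ4] = [2016, 784]
r5 m[X7→φ6] = [1344, 1176]
r6 m[φ0→X15] = [12096, 3888]
r6 m[φ0→X10] = [1512, 1440]
r6 m[φ1→X10] = [216, 216]
r6 m[φ1→X7] = [6048, 10584]
r6 m[φ2→X15] = [72, 40]
r6 m[φ2→X14] = [8232, 10584]
r6 m[φ3→X15] = [3, 6]
r6 m[φ4→X7] = [6, 3]
r6 m[φ5→X10] = [8, 3]
r6 m[φ6→X7] = [9, 2]
r6 m[φ7→X14] = [4, 8]
r6 m[X15→φ0] = [216, 240]
r6 m[X15→φ2] = [36288, 23328]
r6 m[X15→φ3] = [870912, 155520]
r6 m[X10→φ0] = [1728, 648]
r6 m[X10→φ1] = [12096, 4320]
r6 m[X10→φ5] = [326592, 311040]
r6 m[X14→φ2] = [4, 8]
r6 m[X14→φ7] = [8232, 10584]
r6 m[X7→φ1] = [54, 6]
r6 m[X7→φ4] = [54432, 21168]
r6 m[X7→φ6] = [36288, 31752]
r7 m[φ0→X15] = [12096, 3888]
r7 m[φ0→X10] = [1512, 1440]
r7 m[φ1→X10] = [216, 216]
r7 m[φ1→X7] = [48384, 84672]
r7 m[φ2→X15] = [72, 40]
r7 m[φ2→X14] = [254016, 326592]
r7 m[φ3→X15] = [3, 6]
r7 m[φ4→X7] = [6, 3]
r7 m[φ5→X10] = [8, 3]
r7 m[φ6→X7] = [9, 2]
r7 m[φ7→X14] = [4, 8]
r7 m[X15→φ0] = [216, 240]
r7 m[X15→φ2] = [36288, 23328]
r7 m[X15→φ3] = [870912, 155520]
r7 m[X10→φ0] = [1728, 648]
r7 m[X10→φ1] = [12096, 4320]
r7 m[X10→φ5] = [326592, 311040]
r7 m[X14→φ2] = [4, 8]
r7 m[X14→φ7] = [8232, 10584]
r7 m[X7→φ1] = [54, 6]
r7 m[X7→φ4] = [54432, 21168]
r7 m[X7→φ6] = [36288, 31752]
r8 m[φ0→X15] = [12096, 3888]
r8 m[φ0→X10] = [1512, 1440]
r8 m[φ1→X10] = [216, 216]
r8 m[φ1→X7] = [48384, 84672]
r8 m[φ2→X15] = [72, 40]
r8 m[φ2→X14] = [254016, 326592]
r8 m[φ3→X15] = [3, 6]
r8 m[φ4→X7] = [6, 3]
r8 m[φ5→X10] = [8, 3]
r8 m[φ6→X7] = [9, 2]
r8 m[φ7→X14] = [4, 8]
r8 m[X15→φ0] = [216, 240]
r8 m[X15→φ2] = [36288, 23328]
r8 m[X15→φ3] = [870912, 155520]
r8 m[X10→φ0] = [1728, 648]
r8 m[X10→φ1] = [12096, 4320]
r8 m[X10→φ5] = [326592, 311040]
r8 m[X14→φ2] = [4, 8]
r8 m[X14→φ7] = [254016, 326592]
r8 m[X7→φ1] = [54, 6]
r8 m[X7→φ4] = [435456, 169344]
r8 m[X7→φ6] = [290304, 254016]
r9 m[φ0→X15] = [12096, 3888]
r9 m[φ0→X10] = [1512, 1440]
r9 m[φ1→X10] = [216, 216]
r9 m[φ1→X7] = [48384, 84672]
r9 m[φ2→X15] = [72, 40]
r9 m[φ2→X14] = [254016, 326592]
r9 m[φ3→X15] = [3, 6]
r9 m[φ4→X7] = [6, 3]
r9 m[φ5→X10] = [8, 3]
r9 m[φ6→X7] = [9, 2]
r9 m[φ7→X14] = [4, 8]
r9 m[X15→φ0] = [216, 240]
r9 m[X15→φ2] = [36288, 23328]
r9 m[X15→φ3] = [870912, 155520]
r9 m[X10→φ0] = [1728, 648]
r9 m[X10→φ1] = [12096, 4320]
r9 m[X10→φ5] = [326592, 311040]
r9 m[X14→φ2] = [4, 8]
r9 m[X14→φ7] = [254016, 326592]
r9 m[X7→φ1] = [54, 6]
r9 m[X7→φ4] = [435456, 169344]
r9 m[X7→φ6] = [290304, 254016]
fixed point reached at round 9
traceback from X15: (X15=0, X10=0, X14=1, X7=0), score=2612736

assignment: (X15=0, X10=0, X14=1, X7=0); score = 2612736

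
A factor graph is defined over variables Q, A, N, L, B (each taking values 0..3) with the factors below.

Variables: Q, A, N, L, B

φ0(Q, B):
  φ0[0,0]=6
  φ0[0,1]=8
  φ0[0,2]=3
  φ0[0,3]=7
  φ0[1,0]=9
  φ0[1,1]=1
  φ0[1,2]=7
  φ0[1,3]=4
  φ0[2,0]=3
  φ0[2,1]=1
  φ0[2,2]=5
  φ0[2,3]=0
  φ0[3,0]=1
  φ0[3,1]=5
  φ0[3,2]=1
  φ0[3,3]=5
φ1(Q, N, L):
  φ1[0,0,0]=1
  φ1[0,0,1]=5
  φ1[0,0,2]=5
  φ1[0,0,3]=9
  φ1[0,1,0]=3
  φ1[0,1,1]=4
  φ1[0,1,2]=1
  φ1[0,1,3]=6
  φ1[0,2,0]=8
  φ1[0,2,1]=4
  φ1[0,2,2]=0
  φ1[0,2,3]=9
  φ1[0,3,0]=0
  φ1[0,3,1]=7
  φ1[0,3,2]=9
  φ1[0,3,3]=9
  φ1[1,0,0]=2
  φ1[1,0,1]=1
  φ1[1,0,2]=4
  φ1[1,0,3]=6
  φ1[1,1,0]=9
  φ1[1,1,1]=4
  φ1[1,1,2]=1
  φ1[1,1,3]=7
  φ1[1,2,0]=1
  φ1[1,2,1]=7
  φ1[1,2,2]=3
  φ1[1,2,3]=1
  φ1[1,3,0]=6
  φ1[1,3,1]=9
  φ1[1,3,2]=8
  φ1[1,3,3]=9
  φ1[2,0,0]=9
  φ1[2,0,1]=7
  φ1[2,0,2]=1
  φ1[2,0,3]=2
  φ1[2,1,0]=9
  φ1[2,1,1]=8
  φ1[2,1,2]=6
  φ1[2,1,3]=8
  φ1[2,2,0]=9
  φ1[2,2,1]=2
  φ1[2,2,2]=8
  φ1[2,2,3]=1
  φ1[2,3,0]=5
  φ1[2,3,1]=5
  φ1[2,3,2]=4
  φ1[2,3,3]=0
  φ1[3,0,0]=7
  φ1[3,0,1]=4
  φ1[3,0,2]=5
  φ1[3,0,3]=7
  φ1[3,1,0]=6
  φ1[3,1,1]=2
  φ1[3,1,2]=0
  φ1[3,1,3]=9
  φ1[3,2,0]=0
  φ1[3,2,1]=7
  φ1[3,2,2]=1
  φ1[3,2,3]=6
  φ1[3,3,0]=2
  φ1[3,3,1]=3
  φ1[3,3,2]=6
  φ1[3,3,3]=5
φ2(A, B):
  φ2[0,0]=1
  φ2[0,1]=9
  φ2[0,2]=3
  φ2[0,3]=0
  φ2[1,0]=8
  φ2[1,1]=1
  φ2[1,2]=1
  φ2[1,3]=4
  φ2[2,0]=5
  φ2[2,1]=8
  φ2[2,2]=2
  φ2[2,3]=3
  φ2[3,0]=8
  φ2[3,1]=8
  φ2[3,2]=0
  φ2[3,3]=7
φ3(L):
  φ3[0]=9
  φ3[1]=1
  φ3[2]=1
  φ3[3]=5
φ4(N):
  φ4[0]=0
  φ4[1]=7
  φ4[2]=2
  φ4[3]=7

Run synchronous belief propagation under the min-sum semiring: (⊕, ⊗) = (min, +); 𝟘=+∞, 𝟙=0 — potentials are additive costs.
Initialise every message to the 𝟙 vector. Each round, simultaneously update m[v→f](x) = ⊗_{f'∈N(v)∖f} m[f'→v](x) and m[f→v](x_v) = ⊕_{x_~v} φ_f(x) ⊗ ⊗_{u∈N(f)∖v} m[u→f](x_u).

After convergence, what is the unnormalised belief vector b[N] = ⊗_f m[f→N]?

b[N] = [2, 9, 5, 12]

init: all messages = 𝟙 over 4 values
r1 m[φ0→Q] = [3, 1, 0, 1]
r1 m[φ0→B] = [1, 1, 1, 0]
r1 m[φ1→Q] = [0, 1, 0, 0]
r1 m[φ1→N] = [1, 0, 0, 0]
r1 m[φ1→L] = [0, 1, 0, 0]
r1 m[φ2→A] = [0, 1, 2, 0]
r1 m[φ2→B] = [1, 1, 0, 0]
r1 m[φ3→L] = [9, 1, 1, 5]
r1 m[φ4→N] = [0, 7, 2, 7]
r1 m[Q→φ0] = [0, 0, 0, 0]
r1 m[Q→φ1] = [0, 0, 0, 0]
r1 m[A→φ2] = [0, 0, 0, 0]
r1 m[N→φ1] = [0, 0, 0, 0]
r1 m[N→φ4] = [0, 0, 0, 0]
r1 m[L→φ1] = [0, 0, 0, 0]
r1 m[L→φ3] = [0, 0, 0, 0]
r1 m[B→φ0] = [0, 0, 0, 0]
r1 m[B→φ2] = [0, 0, 0, 0]
r2 m[φ0→Q] = [3, 1, 0, 1]
r2 m[φ0→B] = [1, 1, 1, 0]
r2 m[φ1→Q] = [0, 1, 0, 0]
r2 m[φ1→N] = [1, 0, 0, 0]
r2 m[φ1→L] = [0, 1, 0, 0]
r2 m[φ2→A] = [0, 1, 2, 0]
r2 m[φ2→B] = [1, 1, 0, 0]
r2 m[φ3→L] = [9, 1, 1, 5]
r2 m[φ4→N] = [0, 7, 2, 7]
r2 m[Q→φ0] = [0, 1, 0, 0]
r2 m[Q→φ1] = [3, 1, 0, 1]
r2 m[A→φ2] = [0, 0, 0, 0]
r2 m[N→φ1] = [0, 7, 2, 7]
r2 m[N→φ4] = [1, 0, 0, 0]
r2 m[L→φ1] = [9, 1, 1, 5]
r2 m[L→φ3] = [0, 1, 0, 0]
r2 m[B→φ0] = [1, 1, 0, 0]
r2 m[B→φ2] = [1, 1, 1, 0]
r3 m[φ0→Q] = [3, 2, 0, 1]
r3 m[φ0→B] = [1, 1, 1, 0]
r3 m[φ1→Q] = [3, 2, 2, 4]
r3 m[φ1→N] = [2, 2, 3, 5]
r3 m[φ1→L] = [3, 2, 1, 2]
r3 m[φ2→A] = [0, 2, 3, 1]
r3 m[φ2→B] = [1, 1, 0, 0]
r3 m[φ3→L] = [9, 1, 1, 5]
r3 m[φ4→N] = [0, 7, 2, 7]
r3 m[Q→φ0] = [0, 1, 0, 0]
r3 m[Q→φ1] = [3, 1, 0, 1]
r3 m[A→φ2] = [0, 0, 0, 0]
r3 m[N→φ1] = [0, 7, 2, 7]
r3 m[N→φ4] = [1, 0, 0, 0]
r3 m[L→φ1] = [9, 1, 1, 5]
r3 m[L→φ3] = [0, 1, 0, 0]
r3 m[B→φ0] = [1, 1, 0, 0]
r3 m[B→φ2] = [1, 1, 1, 0]
r4 m[φ0→Q] = [3, 2, 0, 1]
r4 m[φ0→B] = [1, 1, 1, 0]
r4 m[φ1→Q] = [3, 2, 2, 4]
r4 m[φ1→N] = [2, 2, 3, 5]
r4 m[φ1→L] = [3, 2, 1, 2]
r4 m[φ2→A] = [0, 2, 3, 1]
r4 m[φ2→B] = [1, 1, 0, 0]
r4 m[φ3→L] = [9, 1, 1, 5]
r4 m[φ4→N] = [0, 7, 2, 7]
r4 m[Q→φ0] = [3, 2, 2, 4]
r4 m[Q→φ1] = [3, 2, 0, 1]
r4 m[A→φ2] = [0, 0, 0, 0]
r4 m[N→φ1] = [0, 7, 2, 7]
r4 m[N→φ4] = [2, 2, 3, 5]
r4 m[L→φ1] = [9, 1, 1, 5]
r4 m[L→φ3] = [3, 2, 1, 2]
r4 m[B→φ0] = [1, 1, 0, 0]
r4 m[B→φ2] = [1, 1, 1, 0]
r5 m[φ0→Q] = [3, 2, 0, 1]
r5 m[φ0→B] = [5, 3, 5, 2]
r5 m[φ1→Q] = [3, 2, 2, 4]
r5 m[φ1→N] = [2, 2, 3, 5]
r5 m[φ1→L] = [3, 3, 1, 2]
r5 m[φ2→A] = [0, 2, 3, 1]
r5 m[φ2→B] = [1, 1, 0, 0]
r5 m[φ3→L] = [9, 1, 1, 5]
r5 m[φ4→N] = [0, 7, 2, 7]
r5 m[Q→φ0] = [3, 2, 2, 4]
r5 m[Q→φ1] = [3, 2, 0, 1]
r5 m[A→φ2] = [0, 0, 0, 0]
r5 m[N→φ1] = [0, 7, 2, 7]
r5 m[N→φ4] = [2, 2, 3, 5]
r5 m[L→φ1] = [9, 1, 1, 5]
r5 m[L→φ3] = [3, 2, 1, 2]
r5 m[B→φ0] = [1, 1, 0, 0]
r5 m[B→φ2] = [1, 1, 1, 0]
r6 m[φ0→Q] = [3, 2, 0, 1]
r6 m[φ0→B] = [5, 3, 5, 2]
r6 m[φ1→Q] = [3, 2, 2, 4]
r6 m[φ1→N] = [2, 2, 3, 5]
r6 m[φ1→L] = [3, 3, 1, 2]
r6 m[φ2→A] = [0, 2, 3, 1]
r6 m[φ2→B] = [1, 1, 0, 0]
r6 m[φ3→L] = [9, 1, 1, 5]
r6 m[φ4→N] = [0, 7, 2, 7]
r6 m[Q→φ0] = [3, 2, 2, 4]
r6 m[Q→φ1] = [3, 2, 0, 1]
r6 m[A→φ2] = [0, 0, 0, 0]
r6 m[N→φ1] = [0, 7, 2, 7]
r6 m[N→φ4] = [2, 2, 3, 5]
r6 m[L→φ1] = [9, 1, 1, 5]
r6 m[L→φ3] = [3, 3, 1, 2]
r6 m[B→φ0] = [1, 1, 0, 0]
r6 m[B→φ2] = [5, 3, 5, 2]
r7 m[φ0→Q] = [3, 2, 0, 1]
r7 m[φ0→B] = [5, 3, 5, 2]
r7 m[φ1→Q] = [3, 2, 2, 4]
r7 m[φ1→N] = [2, 2, 3, 5]
r7 m[φ1→L] = [3, 3, 1, 2]
r7 m[φ2→A] = [2, 4, 5, 5]
r7 m[φ2→B] = [1, 1, 0, 0]
r7 m[φ3→L] = [9, 1, 1, 5]
r7 m[φ4→N] = [0, 7, 2, 7]
r7 m[Q→φ0] = [3, 2, 2, 4]
r7 m[Q→φ1] = [3, 2, 0, 1]
r7 m[A→φ2] = [0, 0, 0, 0]
r7 m[N→φ1] = [0, 7, 2, 7]
r7 m[N→φ4] = [2, 2, 3, 5]
r7 m[L→φ1] = [9, 1, 1, 5]
r7 m[L→φ3] = [3, 3, 1, 2]
r7 m[B→φ0] = [1, 1, 0, 0]
r7 m[B→φ2] = [5, 3, 5, 2]
r8 m[φ0→Q] = [3, 2, 0, 1]
r8 m[φ0→B] = [5, 3, 5, 2]
r8 m[φ1→Q] = [3, 2, 2, 4]
r8 m[φ1→N] = [2, 2, 3, 5]
r8 m[φ1→L] = [3, 3, 1, 2]
r8 m[φ2→A] = [2, 4, 5, 5]
r8 m[φ2→B] = [1, 1, 0, 0]
r8 m[φ3→L] = [9, 1, 1, 5]
r8 m[φ4→N] = [0, 7, 2, 7]
r8 m[Q→φ0] = [3, 2, 2, 4]
r8 m[Q→φ1] = [3, 2, 0, 1]
r8 m[A→φ2] = [0, 0, 0, 0]
r8 m[N→φ1] = [0, 7, 2, 7]
r8 m[N→φ4] = [2, 2, 3, 5]
r8 m[L→φ1] = [9, 1, 1, 5]
r8 m[L→φ3] = [3, 3, 1, 2]
r8 m[B→φ0] = [1, 1, 0, 0]
r8 m[B→φ2] = [5, 3, 5, 2]
fixed point reached at round 8
b[N] = ⊗ incoming = [2, 9, 5, 12]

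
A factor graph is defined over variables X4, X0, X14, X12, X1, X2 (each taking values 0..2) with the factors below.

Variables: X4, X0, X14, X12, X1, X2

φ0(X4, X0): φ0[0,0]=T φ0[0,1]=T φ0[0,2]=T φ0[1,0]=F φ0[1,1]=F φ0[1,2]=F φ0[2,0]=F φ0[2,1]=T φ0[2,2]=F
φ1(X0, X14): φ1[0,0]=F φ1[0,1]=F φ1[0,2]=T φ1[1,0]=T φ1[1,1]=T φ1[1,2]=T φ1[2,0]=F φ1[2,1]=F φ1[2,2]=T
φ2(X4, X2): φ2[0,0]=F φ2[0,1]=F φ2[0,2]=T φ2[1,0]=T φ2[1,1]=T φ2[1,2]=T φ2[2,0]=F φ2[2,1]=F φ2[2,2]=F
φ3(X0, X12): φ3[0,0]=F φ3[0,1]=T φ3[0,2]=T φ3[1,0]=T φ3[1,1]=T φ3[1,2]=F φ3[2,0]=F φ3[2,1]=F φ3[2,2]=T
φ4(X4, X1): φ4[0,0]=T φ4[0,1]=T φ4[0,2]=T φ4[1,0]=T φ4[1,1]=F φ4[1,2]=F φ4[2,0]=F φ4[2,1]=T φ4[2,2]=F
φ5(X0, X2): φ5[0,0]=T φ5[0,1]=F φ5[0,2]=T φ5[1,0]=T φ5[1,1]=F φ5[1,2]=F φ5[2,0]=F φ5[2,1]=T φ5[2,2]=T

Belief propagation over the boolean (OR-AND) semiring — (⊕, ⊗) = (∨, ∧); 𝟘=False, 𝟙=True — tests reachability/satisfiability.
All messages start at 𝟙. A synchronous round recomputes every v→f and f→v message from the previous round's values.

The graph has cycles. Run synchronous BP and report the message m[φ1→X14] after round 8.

init: all messages = 𝟙 over 3 values
r1 m[φ0→X4] = [T, F, T]
r1 m[φ0→X0] = [T, T, T]
r1 m[φ1→X0] = [T, T, T]
r1 m[φ1→X14] = [T, T, T]
r1 m[φ2→X4] = [T, T, F]
r1 m[φ2→X2] = [T, T, T]
r1 m[φ3→X0] = [T, T, T]
r1 m[φ3→X12] = [T, T, T]
r1 m[φ4→X4] = [T, T, T]
r1 m[φ4→X1] = [T, T, T]
r1 m[φ5→X0] = [T, T, T]
r1 m[φ5→X2] = [T, T, T]
r1 m[X4→φ0] = [T, T, T]
r1 m[X4→φ2] = [T, T, T]
r1 m[X4→φ4] = [T, T, T]
r1 m[X0→φ0] = [T, T, T]
r1 m[X0→φ1] = [T, T, T]
r1 m[X0→φ3] = [T, T, T]
r1 m[X0→φ5] = [T, T, T]
r1 m[X14→φ1] = [T, T, T]
r1 m[X12→φ3] = [T, T, T]
r1 m[X1→φ4] = [T, T, T]
r1 m[X2→φ2] = [T, T, T]
r1 m[X2→φ5] = [T, T, T]
r2 m[φ0→X4] = [T, F, T]
r2 m[φ0→X0] = [T, T, T]
r2 m[φ1→X0] = [T, T, T]
r2 m[φ1→X14] = [T, T, T]
r2 m[φ2→X4] = [T, T, F]
r2 m[φ2→X2] = [T, T, T]
r2 m[φ3→X0] = [T, T, T]
r2 m[φ3→X12] = [T, T, T]
r2 m[φ4→X4] = [T, T, T]
r2 m[φ4→X1] = [T, T, T]
r2 m[φ5→X0] = [T, T, T]
r2 m[φ5→X2] = [T, T, T]
r2 m[X4→φ0] = [T, T, F]
r2 m[X4→φ2] = [T, F, T]
r2 m[X4→φ4] = [T, F, F]
r2 m[X0→φ0] = [T, T, T]
r2 m[X0→φ1] = [T, T, T]
r2 m[X0→φ3] = [T, T, T]
r2 m[X0→φ5] = [T, T, T]
r2 m[X14→φ1] = [T, T, T]
r2 m[X12→φ3] = [T, T, T]
r2 m[X1→φ4] = [T, T, T]
r2 m[X2→φ2] = [T, T, T]
r2 m[X2→φ5] = [T, T, T]
r3 m[φ0→X4] = [T, F, T]
r3 m[φ0→X0] = [T, T, T]
r3 m[φ1→X0] = [T, T, T]
r3 m[φ1→X14] = [T, T, T]
r3 m[φ2→X4] = [T, T, F]
r3 m[φ2→X2] = [F, F, T]
r3 m[φ3→X0] = [T, T, T]
r3 m[φ3→X12] = [T, T, T]
r3 m[φ4→X4] = [T, T, T]
r3 m[φ4→X1] = [T, T, T]
r3 m[φ5→X0] = [T, T, T]
r3 m[φ5→X2] = [T, T, T]
r3 m[X4→φ0] = [T, T, F]
r3 m[X4→φ2] = [T, F, T]
r3 m[X4→φ4] = [T, F, F]
r3 m[X0→φ0] = [T, T, T]
r3 m[X0→φ1] = [T, T, T]
r3 m[X0→φ3] = [T, T, T]
r3 m[X0→φ5] = [T, T, T]
r3 m[X14→φ1] = [T, T, T]
r3 m[X12→φ3] = [T, T, T]
r3 m[X1→φ4] = [T, T, T]
r3 m[X2→φ2] = [T, T, T]
r3 m[X2→φ5] = [T, T, T]
r4 m[φ0→X4] = [T, F, T]
r4 m[φ0→X0] = [T, T, T]
r4 m[φ1→X0] = [T, T, T]
r4 m[φ1→X14] = [T, T, T]
r4 m[φ2→X4] = [T, T, F]
r4 m[φ2→X2] = [F, F, T]
r4 m[φ3→X0] = [T, T, T]
r4 m[φ3→X12] = [T, T, T]
r4 m[φ4→X4] = [T, T, T]
r4 m[φ4→X1] = [T, T, T]
r4 m[φ5→X0] = [T, T, T]
r4 m[φ5→X2] = [T, T, T]
r4 m[X4→φ0] = [T, T, F]
r4 m[X4→φ2] = [T, F, T]
r4 m[X4→φ4] = [T, F, F]
r4 m[X0→φ0] = [T, T, T]
r4 m[X0→φ1] = [T, T, T]
r4 m[X0→φ3] = [T, T, T]
r4 m[X0→φ5] = [T, T, T]
r4 m[X14→φ1] = [T, T, T]
r4 m[X12→φ3] = [T, T, T]
r4 m[X1→φ4] = [T, T, T]
r4 m[X2→φ2] = [T, T, T]
r4 m[X2→φ5] = [F, F, T]
r5 m[φ0→X4] = [T, F, T]
r5 m[φ0→X0] = [T, T, T]
r5 m[φ1→X0] = [T, T, T]
r5 m[φ1→X14] = [T, T, T]
r5 m[φ2→X4] = [T, T, F]
r5 m[φ2→X2] = [F, F, T]
r5 m[φ3→X0] = [T, T, T]
r5 m[φ3→X12] = [T, T, T]
r5 m[φ4→X4] = [T, T, T]
r5 m[φ4→X1] = [T, T, T]
r5 m[φ5→X0] = [T, F, T]
r5 m[φ5→X2] = [T, T, T]
r5 m[X4→φ0] = [T, T, F]
r5 m[X4→φ2] = [T, F, T]
r5 m[X4→φ4] = [T, F, F]
r5 m[X0→φ0] = [T, T, T]
r5 m[X0→φ1] = [T, T, T]
r5 m[X0→φ3] = [T, T, T]
r5 m[X0→φ5] = [T, T, T]
r5 m[X14→φ1] = [T, T, T]
r5 m[X12→φ3] = [T, T, T]
r5 m[X1→φ4] = [T, T, T]
r5 m[X2→φ2] = [T, T, T]
r5 m[X2→φ5] = [F, F, T]
r6 m[φ0→X4] = [T, F, T]
r6 m[φ0→X0] = [T, T, T]
r6 m[φ1→X0] = [T, T, T]
r6 m[φ1→X14] = [T, T, T]
r6 m[φ2→X4] = [T, T, F]
r6 m[φ2→X2] = [F, F, T]
r6 m[φ3→X0] = [T, T, T]
r6 m[φ3→X12] = [T, T, T]
r6 m[φ4→X4] = [T, T, T]
r6 m[φ4→X1] = [T, T, T]
r6 m[φ5→X0] = [T, F, T]
r6 m[φ5→X2] = [T, T, T]
r6 m[X4→φ0] = [T, T, F]
r6 m[X4→φ2] = [T, F, T]
r6 m[X4→φ4] = [T, F, F]
r6 m[X0→φ0] = [T, F, T]
r6 m[X0→φ1] = [T, F, T]
r6 m[X0→φ3] = [T, F, T]
r6 m[X0→φ5] = [T, T, T]
r6 m[X14→φ1] = [T, T, T]
r6 m[X12→φ3] = [T, T, T]
r6 m[X1→φ4] = [T, T, T]
r6 m[X2→φ2] = [T, T, T]
r6 m[X2→φ5] = [F, F, T]
r7 m[φ0→X4] = [T, F, F]
r7 m[φ0→X0] = [T, T, T]
r7 m[φ1→X0] = [T, T, T]
r7 m[φ1→X14] = [F, F, T]
r7 m[φ2→X4] = [T, T, F]
r7 m[φ2→X2] = [F, F, T]
r7 m[φ3→X0] = [T, T, T]
r7 m[φ3→X12] = [F, T, T]
r7 m[φ4→X4] = [T, T, T]
r7 m[φ4→X1] = [T, T, T]
r7 m[φ5→X0] = [T, F, T]
r7 m[φ5→X2] = [T, T, T]
r7 m[X4→φ0] = [T, T, F]
r7 m[X4→φ2] = [T, F, T]
r7 m[X4→φ4] = [T, F, F]
r7 m[X0→φ0] = [T, F, T]
r7 m[X0→φ1] = [T, F, T]
r7 m[X0→φ3] = [T, F, T]
r7 m[X0→φ5] = [T, T, T]
r7 m[X14→φ1] = [T, T, T]
r7 m[X12→φ3] = [T, T, T]
r7 m[X1→φ4] = [T, T, T]
r7 m[X2→φ2] = [T, T, T]
r7 m[X2→φ5] = [F, F, T]
r8 m[φ0→X4] = [T, F, F]
r8 m[φ0→X0] = [T, T, T]
r8 m[φ1→X0] = [T, T, T]
r8 m[φ1→X14] = [F, F, T]
r8 m[φ2→X4] = [T, T, F]
r8 m[φ2→X2] = [F, F, T]
r8 m[φ3→X0] = [T, T, T]
r8 m[φ3→X12] = [F, T, T]
r8 m[φ4→X4] = [T, T, T]
r8 m[φ4→X1] = [T, T, T]
r8 m[φ5→X0] = [T, F, T]
r8 m[φ5→X2] = [T, T, T]
r8 m[X4→φ0] = [T, T, F]
r8 m[X4→φ2] = [T, F, F]
r8 m[X4→φ4] = [T, F, F]
r8 m[X0→φ0] = [T, F, T]
r8 m[X0→φ1] = [T, F, T]
r8 m[X0→φ3] = [T, F, T]
r8 m[X0→φ5] = [T, T, T]
r8 m[X14→φ1] = [T, T, T]
r8 m[X12→φ3] = [T, T, T]
r8 m[X1→φ4] = [T, T, T]
r8 m[X2→φ2] = [T, T, T]
r8 m[X2→φ5] = [F, F, T]

message @ round 8 = [F, F, T]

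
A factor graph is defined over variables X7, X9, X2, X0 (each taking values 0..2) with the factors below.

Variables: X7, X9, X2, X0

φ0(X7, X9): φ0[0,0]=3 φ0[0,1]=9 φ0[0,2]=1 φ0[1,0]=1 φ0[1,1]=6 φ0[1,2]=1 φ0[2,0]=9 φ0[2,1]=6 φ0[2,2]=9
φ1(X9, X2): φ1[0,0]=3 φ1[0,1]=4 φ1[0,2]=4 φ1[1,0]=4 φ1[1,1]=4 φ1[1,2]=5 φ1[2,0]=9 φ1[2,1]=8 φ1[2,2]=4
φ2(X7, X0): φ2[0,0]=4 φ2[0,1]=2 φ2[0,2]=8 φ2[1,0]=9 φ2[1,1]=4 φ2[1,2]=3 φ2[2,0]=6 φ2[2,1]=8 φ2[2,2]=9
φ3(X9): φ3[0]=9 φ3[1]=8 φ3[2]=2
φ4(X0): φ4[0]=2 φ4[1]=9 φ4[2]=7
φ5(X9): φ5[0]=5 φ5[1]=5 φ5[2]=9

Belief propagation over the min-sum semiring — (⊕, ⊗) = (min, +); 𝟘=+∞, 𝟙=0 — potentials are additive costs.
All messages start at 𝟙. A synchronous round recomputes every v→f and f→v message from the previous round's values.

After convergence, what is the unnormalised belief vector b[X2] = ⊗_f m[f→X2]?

b[X2] = [26, 26, 22]

init: all messages = 𝟙 over 3 values
r1 m[φ0→X7] = [1, 1, 6]
r1 m[φ0→X9] = [1, 6, 1]
r1 m[φ1→X9] = [3, 4, 4]
r1 m[φ1→X2] = [3, 4, 4]
r1 m[φ2→X7] = [2, 3, 6]
r1 m[φ2→X0] = [4, 2, 3]
r1 m[φ3→X9] = [9, 8, 2]
r1 m[φ4→X0] = [2, 9, 7]
r1 m[φ5→X9] = [5, 5, 9]
r1 m[X7→φ0] = [0, 0, 0]
r1 m[X7→φ2] = [0, 0, 0]
r1 m[X9→φ0] = [0, 0, 0]
r1 m[X9→φ1] = [0, 0, 0]
r1 m[X9→φ3] = [0, 0, 0]
r1 m[X9→φ5] = [0, 0, 0]
r1 m[X2→φ1] = [0, 0, 0]
r1 m[X0→φ2] = [0, 0, 0]
r1 m[X0→φ4] = [0, 0, 0]
r2 m[φ0→X7] = [1, 1, 6]
r2 m[φ0→X9] = [1, 6, 1]
r2 m[φ1→X9] = [3, 4, 4]
r2 m[φ1→X2] = [3, 4, 4]
r2 m[φ2→X7] = [2, 3, 6]
r2 m[φ2→X0] = [4, 2, 3]
r2 m[φ3→X9] = [9, 8, 2]
r2 m[φ4→X0] = [2, 9, 7]
r2 m[φ5→X9] = [5, 5, 9]
r2 m[X7→φ0] = [2, 3, 6]
r2 m[X7→φ2] = [1, 1, 6]
r2 m[X9→φ0] = [17, 17, 15]
r2 m[X9→φ1] = [15, 19, 12]
r2 m[X9→φ3] = [9, 15, 14]
r2 m[X9→φ5] = [13, 18, 7]
r2 m[X2→φ1] = [0, 0, 0]
r2 m[X0→φ2] = [2, 9, 7]
r2 m[X0→φ4] = [4, 2, 3]
r3 m[φ0→X7] = [16, 16, 23]
r3 m[φ0→X9] = [4, 9, 3]
r3 m[φ1→X9] = [3, 4, 4]
r3 m[φ1→X2] = [18, 19, 16]
r3 m[φ2→X7] = [6, 10, 8]
r3 m[φ2→X0] = [5, 3, 4]
r3 m[φ3→X9] = [9, 8, 2]
r3 m[φ4→X0] = [2, 9, 7]
r3 m[φ5→X9] = [5, 5, 9]
r3 m[X7→φ0] = [2, 3, 6]
r3 m[X7→φ2] = [1, 1, 6]
r3 m[X9→φ0] = [17, 17, 15]
r3 m[X9→φ1] = [15, 19, 12]
r3 m[X9→φ3] = [9, 15, 14]
r3 m[X9→φ5] = [13, 18, 7]
r3 m[X2→φ1] = [0, 0, 0]
r3 m[X0→φ2] = [2, 9, 7]
r3 m[X0→φ4] = [4, 2, 3]
r4 m[φ0→X7] = [16, 16, 23]
r4 m[φ0→X9] = [4, 9, 3]
r4 m[φ1→X9] = [3, 4, 4]
r4 m[φ1→X2] = [18, 19, 16]
r4 m[φ2→X7] = [6, 10, 8]
r4 m[φ2→X0] = [5, 3, 4]
r4 m[φ3→X9] = [9, 8, 2]
r4 m[φ4→X0] = [2, 9, 7]
r4 m[φ5→X9] = [5, 5, 9]
r4 m[X7→φ0] = [6, 10, 8]
r4 m[X7→φ2] = [16, 16, 23]
r4 m[X9→φ0] = [17, 17, 15]
r4 m[X9→φ1] = [18, 22, 14]
r4 m[X9→φ3] = [12, 18, 16]
r4 m[X9→φ5] = [16, 21, 9]
r4 m[X2→φ1] = [0, 0, 0]
r4 m[X0→φ2] = [2, 9, 7]
r4 m[X0→φ4] = [5, 3, 4]
r5 m[φ0→X7] = [16, 16, 23]
r5 m[φ0→X9] = [9, 14, 7]
r5 m[φ1→X9] = [3, 4, 4]
r5 m[φ1→X2] = [21, 22, 18]
r5 m[φ2→X7] = [6, 10, 8]
r5 m[φ2→X0] = [20, 18, 19]
r5 m[φ3→X9] = [9, 8, 2]
r5 m[φ4→X0] = [2, 9, 7]
r5 m[φ5→X9] = [5, 5, 9]
r5 m[X7→φ0] = [6, 10, 8]
r5 m[X7→φ2] = [16, 16, 23]
r5 m[X9→φ0] = [17, 17, 15]
r5 m[X9→φ1] = [18, 22, 14]
r5 m[X9→φ3] = [12, 18, 16]
r5 m[X9→φ5] = [16, 21, 9]
r5 m[X2→φ1] = [0, 0, 0]
r5 m[X0→φ2] = [2, 9, 7]
r5 m[X0→φ4] = [5, 3, 4]
r6 m[φ0→X7] = [16, 16, 23]
r6 m[φ0→X9] = [9, 14, 7]
r6 m[φ1→X9] = [3, 4, 4]
r6 m[φ1→X2] = [21, 22, 18]
r6 m[φ2→X7] = [6, 10, 8]
r6 m[φ2→X0] = [20, 18, 19]
r6 m[φ3→X9] = [9, 8, 2]
r6 m[φ4→X0] = [2, 9, 7]
r6 m[φ5→X9] = [5, 5, 9]
r6 m[X7→φ0] = [6, 10, 8]
r6 m[X7→φ2] = [16, 16, 23]
r6 m[X9→φ0] = [17, 17, 15]
r6 m[X9→φ1] = [23, 27, 18]
r6 m[X9→φ3] = [17, 23, 20]
r6 m[X9→φ5] = [21, 26, 13]
r6 m[X2→φ1] = [0, 0, 0]
r6 m[X0→φ2] = [2, 9, 7]
r6 m[X0→φ4] = [20, 18, 19]
r7 m[φ0→X7] = [16, 16, 23]
r7 m[φ0→X9] = [9, 14, 7]
r7 m[φ1→X9] = [3, 4, 4]
r7 m[φ1→X2] = [26, 26, 22]
r7 m[φ2→X7] = [6, 10, 8]
r7 m[φ2→X0] = [20, 18, 19]
r7 m[φ3→X9] = [9, 8, 2]
r7 m[φ4→X0] = [2, 9, 7]
r7 m[φ5→X9] = [5, 5, 9]
r7 m[X7→φ0] = [6, 10, 8]
r7 m[X7→φ2] = [16, 16, 23]
r7 m[X9→φ0] = [17, 17, 15]
r7 m[X9→φ1] = [23, 27, 18]
r7 m[X9→φ3] = [17, 23, 20]
r7 m[X9→φ5] = [21, 26, 13]
r7 m[X2→φ1] = [0, 0, 0]
r7 m[X0→φ2] = [2, 9, 7]
r7 m[X0→φ4] = [20, 18, 19]
r8 m[φ0→X7] = [16, 16, 23]
r8 m[φ0→X9] = [9, 14, 7]
r8 m[φ1→X9] = [3, 4, 4]
r8 m[φ1→X2] = [26, 26, 22]
r8 m[φ2→X7] = [6, 10, 8]
r8 m[φ2→X0] = [20, 18, 19]
r8 m[φ3→X9] = [9, 8, 2]
r8 m[φ4→X0] = [2, 9, 7]
r8 m[φ5→X9] = [5, 5, 9]
r8 m[X7→φ0] = [6, 10, 8]
r8 m[X7→φ2] = [16, 16, 23]
r8 m[X9→φ0] = [17, 17, 15]
r8 m[X9→φ1] = [23, 27, 18]
r8 m[X9→φ3] = [17, 23, 20]
r8 m[X9→φ5] = [21, 26, 13]
r8 m[X2→φ1] = [0, 0, 0]
r8 m[X0→φ2] = [2, 9, 7]
r8 m[X0→φ4] = [20, 18, 19]
fixed point reached at round 8
b[X2] = ⊗ incoming = [26, 26, 22]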